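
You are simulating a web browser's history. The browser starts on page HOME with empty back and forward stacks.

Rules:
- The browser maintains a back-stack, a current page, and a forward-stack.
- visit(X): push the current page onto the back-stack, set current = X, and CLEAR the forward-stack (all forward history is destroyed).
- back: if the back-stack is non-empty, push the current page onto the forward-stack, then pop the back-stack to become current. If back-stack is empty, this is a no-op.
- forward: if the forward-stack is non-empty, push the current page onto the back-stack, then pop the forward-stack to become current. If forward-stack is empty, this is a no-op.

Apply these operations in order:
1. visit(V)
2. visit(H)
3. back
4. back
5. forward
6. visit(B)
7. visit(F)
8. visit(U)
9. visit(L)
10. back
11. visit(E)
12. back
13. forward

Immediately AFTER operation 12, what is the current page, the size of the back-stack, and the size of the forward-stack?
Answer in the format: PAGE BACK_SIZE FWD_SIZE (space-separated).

After 1 (visit(V)): cur=V back=1 fwd=0
After 2 (visit(H)): cur=H back=2 fwd=0
After 3 (back): cur=V back=1 fwd=1
After 4 (back): cur=HOME back=0 fwd=2
After 5 (forward): cur=V back=1 fwd=1
After 6 (visit(B)): cur=B back=2 fwd=0
After 7 (visit(F)): cur=F back=3 fwd=0
After 8 (visit(U)): cur=U back=4 fwd=0
After 9 (visit(L)): cur=L back=5 fwd=0
After 10 (back): cur=U back=4 fwd=1
After 11 (visit(E)): cur=E back=5 fwd=0
After 12 (back): cur=U back=4 fwd=1

U 4 1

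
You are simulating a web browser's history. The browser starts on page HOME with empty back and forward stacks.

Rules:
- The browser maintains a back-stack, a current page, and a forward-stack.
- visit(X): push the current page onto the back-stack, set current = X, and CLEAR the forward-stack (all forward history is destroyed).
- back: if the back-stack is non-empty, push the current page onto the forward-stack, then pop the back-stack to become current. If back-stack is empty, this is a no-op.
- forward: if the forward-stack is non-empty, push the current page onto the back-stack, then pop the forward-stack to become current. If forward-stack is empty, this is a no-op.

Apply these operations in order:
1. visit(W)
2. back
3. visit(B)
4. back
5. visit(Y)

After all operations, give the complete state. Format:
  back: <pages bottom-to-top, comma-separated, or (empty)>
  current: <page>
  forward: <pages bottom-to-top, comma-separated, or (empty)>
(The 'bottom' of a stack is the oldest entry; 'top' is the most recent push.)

After 1 (visit(W)): cur=W back=1 fwd=0
After 2 (back): cur=HOME back=0 fwd=1
After 3 (visit(B)): cur=B back=1 fwd=0
After 4 (back): cur=HOME back=0 fwd=1
After 5 (visit(Y)): cur=Y back=1 fwd=0

Answer: back: HOME
current: Y
forward: (empty)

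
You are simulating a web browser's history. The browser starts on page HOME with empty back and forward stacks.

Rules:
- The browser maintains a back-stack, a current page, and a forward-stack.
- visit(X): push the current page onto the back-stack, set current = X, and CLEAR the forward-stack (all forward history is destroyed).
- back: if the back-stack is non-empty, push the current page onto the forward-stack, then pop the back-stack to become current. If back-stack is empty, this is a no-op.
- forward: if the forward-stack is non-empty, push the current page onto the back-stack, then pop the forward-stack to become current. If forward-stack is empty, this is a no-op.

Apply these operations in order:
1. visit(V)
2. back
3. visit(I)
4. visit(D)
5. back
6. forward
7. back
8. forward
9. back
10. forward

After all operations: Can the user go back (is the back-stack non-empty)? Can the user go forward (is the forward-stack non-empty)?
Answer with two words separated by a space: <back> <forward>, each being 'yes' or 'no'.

After 1 (visit(V)): cur=V back=1 fwd=0
After 2 (back): cur=HOME back=0 fwd=1
After 3 (visit(I)): cur=I back=1 fwd=0
After 4 (visit(D)): cur=D back=2 fwd=0
After 5 (back): cur=I back=1 fwd=1
After 6 (forward): cur=D back=2 fwd=0
After 7 (back): cur=I back=1 fwd=1
After 8 (forward): cur=D back=2 fwd=0
After 9 (back): cur=I back=1 fwd=1
After 10 (forward): cur=D back=2 fwd=0

Answer: yes no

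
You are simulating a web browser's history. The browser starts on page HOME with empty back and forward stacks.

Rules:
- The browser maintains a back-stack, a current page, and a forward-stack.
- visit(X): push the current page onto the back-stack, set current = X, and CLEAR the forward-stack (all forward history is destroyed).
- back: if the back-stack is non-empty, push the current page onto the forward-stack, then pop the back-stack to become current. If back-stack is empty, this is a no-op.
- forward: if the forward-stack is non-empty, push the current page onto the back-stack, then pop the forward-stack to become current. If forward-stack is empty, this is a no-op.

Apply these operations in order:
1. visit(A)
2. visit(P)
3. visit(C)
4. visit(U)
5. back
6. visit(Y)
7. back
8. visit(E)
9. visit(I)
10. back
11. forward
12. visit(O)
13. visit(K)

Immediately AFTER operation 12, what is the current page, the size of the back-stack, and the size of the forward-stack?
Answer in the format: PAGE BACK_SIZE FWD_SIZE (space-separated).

After 1 (visit(A)): cur=A back=1 fwd=0
After 2 (visit(P)): cur=P back=2 fwd=0
After 3 (visit(C)): cur=C back=3 fwd=0
After 4 (visit(U)): cur=U back=4 fwd=0
After 5 (back): cur=C back=3 fwd=1
After 6 (visit(Y)): cur=Y back=4 fwd=0
After 7 (back): cur=C back=3 fwd=1
After 8 (visit(E)): cur=E back=4 fwd=0
After 9 (visit(I)): cur=I back=5 fwd=0
After 10 (back): cur=E back=4 fwd=1
After 11 (forward): cur=I back=5 fwd=0
After 12 (visit(O)): cur=O back=6 fwd=0

O 6 0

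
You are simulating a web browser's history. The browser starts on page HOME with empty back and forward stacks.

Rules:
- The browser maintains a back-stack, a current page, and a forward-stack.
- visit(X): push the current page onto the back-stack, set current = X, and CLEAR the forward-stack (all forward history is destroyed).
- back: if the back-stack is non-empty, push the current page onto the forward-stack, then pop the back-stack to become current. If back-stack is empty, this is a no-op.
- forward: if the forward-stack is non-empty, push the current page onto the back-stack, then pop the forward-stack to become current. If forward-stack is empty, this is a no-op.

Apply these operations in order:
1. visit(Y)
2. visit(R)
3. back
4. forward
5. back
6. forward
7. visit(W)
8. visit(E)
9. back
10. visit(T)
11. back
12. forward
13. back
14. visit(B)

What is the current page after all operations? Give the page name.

Answer: B

Derivation:
After 1 (visit(Y)): cur=Y back=1 fwd=0
After 2 (visit(R)): cur=R back=2 fwd=0
After 3 (back): cur=Y back=1 fwd=1
After 4 (forward): cur=R back=2 fwd=0
After 5 (back): cur=Y back=1 fwd=1
After 6 (forward): cur=R back=2 fwd=0
After 7 (visit(W)): cur=W back=3 fwd=0
After 8 (visit(E)): cur=E back=4 fwd=0
After 9 (back): cur=W back=3 fwd=1
After 10 (visit(T)): cur=T back=4 fwd=0
After 11 (back): cur=W back=3 fwd=1
After 12 (forward): cur=T back=4 fwd=0
After 13 (back): cur=W back=3 fwd=1
After 14 (visit(B)): cur=B back=4 fwd=0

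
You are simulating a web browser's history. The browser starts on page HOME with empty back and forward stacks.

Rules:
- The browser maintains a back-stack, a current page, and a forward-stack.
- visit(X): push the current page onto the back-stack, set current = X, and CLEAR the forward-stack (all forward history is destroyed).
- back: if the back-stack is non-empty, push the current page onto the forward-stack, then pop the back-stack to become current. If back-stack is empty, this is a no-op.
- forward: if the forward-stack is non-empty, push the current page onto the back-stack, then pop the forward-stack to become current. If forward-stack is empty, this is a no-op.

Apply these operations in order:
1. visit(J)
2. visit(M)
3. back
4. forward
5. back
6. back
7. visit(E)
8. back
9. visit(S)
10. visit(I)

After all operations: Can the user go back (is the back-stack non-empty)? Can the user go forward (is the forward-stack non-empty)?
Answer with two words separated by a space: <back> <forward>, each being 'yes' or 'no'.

After 1 (visit(J)): cur=J back=1 fwd=0
After 2 (visit(M)): cur=M back=2 fwd=0
After 3 (back): cur=J back=1 fwd=1
After 4 (forward): cur=M back=2 fwd=0
After 5 (back): cur=J back=1 fwd=1
After 6 (back): cur=HOME back=0 fwd=2
After 7 (visit(E)): cur=E back=1 fwd=0
After 8 (back): cur=HOME back=0 fwd=1
After 9 (visit(S)): cur=S back=1 fwd=0
After 10 (visit(I)): cur=I back=2 fwd=0

Answer: yes no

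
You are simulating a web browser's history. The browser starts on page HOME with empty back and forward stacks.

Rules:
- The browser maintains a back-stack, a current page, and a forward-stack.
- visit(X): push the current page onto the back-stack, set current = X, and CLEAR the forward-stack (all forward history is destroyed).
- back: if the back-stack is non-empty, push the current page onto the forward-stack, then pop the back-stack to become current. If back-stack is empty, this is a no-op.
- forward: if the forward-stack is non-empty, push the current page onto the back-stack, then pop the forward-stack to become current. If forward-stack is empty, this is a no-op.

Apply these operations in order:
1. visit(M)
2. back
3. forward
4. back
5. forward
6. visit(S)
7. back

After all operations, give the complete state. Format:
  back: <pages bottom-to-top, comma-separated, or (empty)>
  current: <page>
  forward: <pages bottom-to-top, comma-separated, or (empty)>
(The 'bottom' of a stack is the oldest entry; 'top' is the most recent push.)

Answer: back: HOME
current: M
forward: S

Derivation:
After 1 (visit(M)): cur=M back=1 fwd=0
After 2 (back): cur=HOME back=0 fwd=1
After 3 (forward): cur=M back=1 fwd=0
After 4 (back): cur=HOME back=0 fwd=1
After 5 (forward): cur=M back=1 fwd=0
After 6 (visit(S)): cur=S back=2 fwd=0
After 7 (back): cur=M back=1 fwd=1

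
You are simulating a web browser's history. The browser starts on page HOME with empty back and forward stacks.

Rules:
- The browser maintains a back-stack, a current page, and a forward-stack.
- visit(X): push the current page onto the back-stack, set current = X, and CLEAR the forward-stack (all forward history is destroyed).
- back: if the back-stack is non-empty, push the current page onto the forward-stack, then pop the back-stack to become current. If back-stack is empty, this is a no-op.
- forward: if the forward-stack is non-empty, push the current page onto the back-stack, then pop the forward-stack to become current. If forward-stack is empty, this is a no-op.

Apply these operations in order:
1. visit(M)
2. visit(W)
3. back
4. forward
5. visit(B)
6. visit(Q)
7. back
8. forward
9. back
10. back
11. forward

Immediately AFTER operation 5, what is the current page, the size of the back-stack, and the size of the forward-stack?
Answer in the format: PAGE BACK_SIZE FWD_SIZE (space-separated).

After 1 (visit(M)): cur=M back=1 fwd=0
After 2 (visit(W)): cur=W back=2 fwd=0
After 3 (back): cur=M back=1 fwd=1
After 4 (forward): cur=W back=2 fwd=0
After 5 (visit(B)): cur=B back=3 fwd=0

B 3 0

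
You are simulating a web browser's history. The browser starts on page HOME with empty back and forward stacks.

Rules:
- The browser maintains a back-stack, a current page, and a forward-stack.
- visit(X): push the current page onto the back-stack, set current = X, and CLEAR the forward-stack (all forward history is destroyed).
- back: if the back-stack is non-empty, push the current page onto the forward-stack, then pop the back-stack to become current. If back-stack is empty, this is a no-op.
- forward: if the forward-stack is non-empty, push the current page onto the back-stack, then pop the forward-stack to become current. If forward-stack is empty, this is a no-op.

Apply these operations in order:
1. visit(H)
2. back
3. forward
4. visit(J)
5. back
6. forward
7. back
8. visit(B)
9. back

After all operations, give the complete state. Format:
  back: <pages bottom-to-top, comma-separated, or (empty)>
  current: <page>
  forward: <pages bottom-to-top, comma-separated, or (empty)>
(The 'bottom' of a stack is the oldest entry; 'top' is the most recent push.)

Answer: back: HOME
current: H
forward: B

Derivation:
After 1 (visit(H)): cur=H back=1 fwd=0
After 2 (back): cur=HOME back=0 fwd=1
After 3 (forward): cur=H back=1 fwd=0
After 4 (visit(J)): cur=J back=2 fwd=0
After 5 (back): cur=H back=1 fwd=1
After 6 (forward): cur=J back=2 fwd=0
After 7 (back): cur=H back=1 fwd=1
After 8 (visit(B)): cur=B back=2 fwd=0
After 9 (back): cur=H back=1 fwd=1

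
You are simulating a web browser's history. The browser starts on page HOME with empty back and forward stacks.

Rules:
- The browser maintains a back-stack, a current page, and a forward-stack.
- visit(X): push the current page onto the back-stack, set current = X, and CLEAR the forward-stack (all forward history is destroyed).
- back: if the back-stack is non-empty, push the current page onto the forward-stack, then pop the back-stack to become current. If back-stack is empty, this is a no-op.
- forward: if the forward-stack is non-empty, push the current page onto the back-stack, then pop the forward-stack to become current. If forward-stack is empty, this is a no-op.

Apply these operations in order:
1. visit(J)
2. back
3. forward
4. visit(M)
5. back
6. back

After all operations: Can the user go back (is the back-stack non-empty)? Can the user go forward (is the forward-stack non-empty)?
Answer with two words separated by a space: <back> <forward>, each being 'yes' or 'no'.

After 1 (visit(J)): cur=J back=1 fwd=0
After 2 (back): cur=HOME back=0 fwd=1
After 3 (forward): cur=J back=1 fwd=0
After 4 (visit(M)): cur=M back=2 fwd=0
After 5 (back): cur=J back=1 fwd=1
After 6 (back): cur=HOME back=0 fwd=2

Answer: no yes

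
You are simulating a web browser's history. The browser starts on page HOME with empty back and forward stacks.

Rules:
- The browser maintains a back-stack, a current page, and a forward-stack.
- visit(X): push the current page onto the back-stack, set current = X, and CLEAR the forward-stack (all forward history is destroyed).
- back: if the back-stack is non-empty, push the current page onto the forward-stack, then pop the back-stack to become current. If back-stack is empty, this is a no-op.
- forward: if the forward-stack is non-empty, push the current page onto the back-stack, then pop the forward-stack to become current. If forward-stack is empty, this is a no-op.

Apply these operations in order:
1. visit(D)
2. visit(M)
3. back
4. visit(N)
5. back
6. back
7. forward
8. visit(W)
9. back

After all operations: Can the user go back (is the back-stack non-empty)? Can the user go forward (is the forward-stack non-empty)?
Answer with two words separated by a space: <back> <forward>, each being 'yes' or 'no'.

After 1 (visit(D)): cur=D back=1 fwd=0
After 2 (visit(M)): cur=M back=2 fwd=0
After 3 (back): cur=D back=1 fwd=1
After 4 (visit(N)): cur=N back=2 fwd=0
After 5 (back): cur=D back=1 fwd=1
After 6 (back): cur=HOME back=0 fwd=2
After 7 (forward): cur=D back=1 fwd=1
After 8 (visit(W)): cur=W back=2 fwd=0
After 9 (back): cur=D back=1 fwd=1

Answer: yes yes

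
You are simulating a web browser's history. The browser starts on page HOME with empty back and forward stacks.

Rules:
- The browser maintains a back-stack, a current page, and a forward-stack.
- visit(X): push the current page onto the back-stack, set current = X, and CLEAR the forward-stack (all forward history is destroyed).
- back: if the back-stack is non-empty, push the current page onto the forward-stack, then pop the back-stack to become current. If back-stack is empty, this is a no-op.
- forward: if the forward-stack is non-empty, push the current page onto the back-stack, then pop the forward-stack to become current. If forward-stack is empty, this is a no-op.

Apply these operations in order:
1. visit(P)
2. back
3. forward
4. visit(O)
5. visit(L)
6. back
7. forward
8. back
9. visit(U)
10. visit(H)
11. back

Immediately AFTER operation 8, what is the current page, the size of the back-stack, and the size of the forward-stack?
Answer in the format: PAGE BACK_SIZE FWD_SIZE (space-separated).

After 1 (visit(P)): cur=P back=1 fwd=0
After 2 (back): cur=HOME back=0 fwd=1
After 3 (forward): cur=P back=1 fwd=0
After 4 (visit(O)): cur=O back=2 fwd=0
After 5 (visit(L)): cur=L back=3 fwd=0
After 6 (back): cur=O back=2 fwd=1
After 7 (forward): cur=L back=3 fwd=0
After 8 (back): cur=O back=2 fwd=1

O 2 1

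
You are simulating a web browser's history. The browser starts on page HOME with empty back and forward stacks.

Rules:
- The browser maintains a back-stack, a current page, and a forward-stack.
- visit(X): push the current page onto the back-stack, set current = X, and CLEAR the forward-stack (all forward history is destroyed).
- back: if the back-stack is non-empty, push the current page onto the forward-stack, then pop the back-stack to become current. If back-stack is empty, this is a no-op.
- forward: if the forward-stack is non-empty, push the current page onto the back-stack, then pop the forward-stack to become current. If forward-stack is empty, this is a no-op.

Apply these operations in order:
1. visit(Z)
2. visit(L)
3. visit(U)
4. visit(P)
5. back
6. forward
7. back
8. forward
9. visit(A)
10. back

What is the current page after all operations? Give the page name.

After 1 (visit(Z)): cur=Z back=1 fwd=0
After 2 (visit(L)): cur=L back=2 fwd=0
After 3 (visit(U)): cur=U back=3 fwd=0
After 4 (visit(P)): cur=P back=4 fwd=0
After 5 (back): cur=U back=3 fwd=1
After 6 (forward): cur=P back=4 fwd=0
After 7 (back): cur=U back=3 fwd=1
After 8 (forward): cur=P back=4 fwd=0
After 9 (visit(A)): cur=A back=5 fwd=0
After 10 (back): cur=P back=4 fwd=1

Answer: P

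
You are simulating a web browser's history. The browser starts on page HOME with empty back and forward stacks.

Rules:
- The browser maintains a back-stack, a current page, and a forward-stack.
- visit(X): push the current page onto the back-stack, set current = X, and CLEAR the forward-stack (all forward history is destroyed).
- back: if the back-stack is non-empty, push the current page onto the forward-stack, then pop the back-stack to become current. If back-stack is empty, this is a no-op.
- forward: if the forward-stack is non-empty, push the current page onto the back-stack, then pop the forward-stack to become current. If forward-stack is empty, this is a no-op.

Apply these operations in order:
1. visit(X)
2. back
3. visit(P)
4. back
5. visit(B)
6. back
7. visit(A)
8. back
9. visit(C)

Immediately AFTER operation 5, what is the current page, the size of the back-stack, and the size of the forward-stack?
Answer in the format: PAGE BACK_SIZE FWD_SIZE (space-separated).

After 1 (visit(X)): cur=X back=1 fwd=0
After 2 (back): cur=HOME back=0 fwd=1
After 3 (visit(P)): cur=P back=1 fwd=0
After 4 (back): cur=HOME back=0 fwd=1
After 5 (visit(B)): cur=B back=1 fwd=0

B 1 0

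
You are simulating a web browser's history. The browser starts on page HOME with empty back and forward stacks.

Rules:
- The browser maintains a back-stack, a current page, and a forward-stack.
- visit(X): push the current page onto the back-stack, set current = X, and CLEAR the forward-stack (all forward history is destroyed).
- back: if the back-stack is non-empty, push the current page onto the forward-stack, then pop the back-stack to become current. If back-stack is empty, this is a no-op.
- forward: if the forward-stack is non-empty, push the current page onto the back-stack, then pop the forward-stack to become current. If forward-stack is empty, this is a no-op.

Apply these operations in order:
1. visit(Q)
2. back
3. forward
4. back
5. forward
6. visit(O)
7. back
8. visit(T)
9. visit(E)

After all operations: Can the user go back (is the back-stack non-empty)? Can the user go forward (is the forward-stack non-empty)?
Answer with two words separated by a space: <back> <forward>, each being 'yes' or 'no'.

After 1 (visit(Q)): cur=Q back=1 fwd=0
After 2 (back): cur=HOME back=0 fwd=1
After 3 (forward): cur=Q back=1 fwd=0
After 4 (back): cur=HOME back=0 fwd=1
After 5 (forward): cur=Q back=1 fwd=0
After 6 (visit(O)): cur=O back=2 fwd=0
After 7 (back): cur=Q back=1 fwd=1
After 8 (visit(T)): cur=T back=2 fwd=0
After 9 (visit(E)): cur=E back=3 fwd=0

Answer: yes no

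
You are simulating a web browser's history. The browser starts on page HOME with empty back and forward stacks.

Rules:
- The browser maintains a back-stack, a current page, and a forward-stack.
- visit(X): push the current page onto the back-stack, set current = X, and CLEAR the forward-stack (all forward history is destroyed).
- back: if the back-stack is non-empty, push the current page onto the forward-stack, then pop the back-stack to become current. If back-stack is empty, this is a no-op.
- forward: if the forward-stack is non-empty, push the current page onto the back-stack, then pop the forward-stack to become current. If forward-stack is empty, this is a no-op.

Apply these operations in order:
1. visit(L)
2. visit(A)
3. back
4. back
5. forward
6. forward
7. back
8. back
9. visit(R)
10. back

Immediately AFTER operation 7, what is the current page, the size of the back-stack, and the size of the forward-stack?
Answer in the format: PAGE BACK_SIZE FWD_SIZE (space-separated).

After 1 (visit(L)): cur=L back=1 fwd=0
After 2 (visit(A)): cur=A back=2 fwd=0
After 3 (back): cur=L back=1 fwd=1
After 4 (back): cur=HOME back=0 fwd=2
After 5 (forward): cur=L back=1 fwd=1
After 6 (forward): cur=A back=2 fwd=0
After 7 (back): cur=L back=1 fwd=1

L 1 1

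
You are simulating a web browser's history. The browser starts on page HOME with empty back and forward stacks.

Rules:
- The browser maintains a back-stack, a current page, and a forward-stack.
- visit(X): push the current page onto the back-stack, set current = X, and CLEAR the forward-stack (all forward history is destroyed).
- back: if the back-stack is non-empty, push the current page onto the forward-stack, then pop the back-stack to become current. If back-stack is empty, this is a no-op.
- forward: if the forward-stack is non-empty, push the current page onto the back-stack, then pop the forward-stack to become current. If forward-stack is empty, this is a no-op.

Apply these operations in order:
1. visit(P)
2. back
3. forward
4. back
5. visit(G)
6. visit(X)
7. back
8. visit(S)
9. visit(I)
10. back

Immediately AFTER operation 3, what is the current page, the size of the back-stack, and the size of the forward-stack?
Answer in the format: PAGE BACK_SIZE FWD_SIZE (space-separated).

After 1 (visit(P)): cur=P back=1 fwd=0
After 2 (back): cur=HOME back=0 fwd=1
After 3 (forward): cur=P back=1 fwd=0

P 1 0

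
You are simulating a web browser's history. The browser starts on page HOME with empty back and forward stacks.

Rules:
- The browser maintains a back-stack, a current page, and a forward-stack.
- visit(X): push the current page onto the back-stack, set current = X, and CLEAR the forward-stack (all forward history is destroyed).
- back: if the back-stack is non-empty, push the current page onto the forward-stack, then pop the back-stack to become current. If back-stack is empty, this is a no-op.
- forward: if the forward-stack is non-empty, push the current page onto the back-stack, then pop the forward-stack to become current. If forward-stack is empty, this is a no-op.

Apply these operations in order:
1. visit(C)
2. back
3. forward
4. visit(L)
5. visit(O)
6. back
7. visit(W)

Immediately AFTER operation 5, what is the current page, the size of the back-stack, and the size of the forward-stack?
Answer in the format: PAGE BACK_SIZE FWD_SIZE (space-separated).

After 1 (visit(C)): cur=C back=1 fwd=0
After 2 (back): cur=HOME back=0 fwd=1
After 3 (forward): cur=C back=1 fwd=0
After 4 (visit(L)): cur=L back=2 fwd=0
After 5 (visit(O)): cur=O back=3 fwd=0

O 3 0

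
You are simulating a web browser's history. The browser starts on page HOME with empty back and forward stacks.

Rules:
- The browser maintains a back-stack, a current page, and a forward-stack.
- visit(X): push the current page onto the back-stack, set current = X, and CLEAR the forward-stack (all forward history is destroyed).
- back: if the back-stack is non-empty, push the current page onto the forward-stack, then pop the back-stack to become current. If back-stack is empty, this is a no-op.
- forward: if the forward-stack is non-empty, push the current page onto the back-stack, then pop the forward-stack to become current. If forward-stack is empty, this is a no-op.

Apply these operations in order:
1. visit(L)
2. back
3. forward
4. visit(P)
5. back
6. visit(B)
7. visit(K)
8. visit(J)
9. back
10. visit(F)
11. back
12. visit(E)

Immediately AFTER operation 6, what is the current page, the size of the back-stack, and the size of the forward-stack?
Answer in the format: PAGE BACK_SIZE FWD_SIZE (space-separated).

After 1 (visit(L)): cur=L back=1 fwd=0
After 2 (back): cur=HOME back=0 fwd=1
After 3 (forward): cur=L back=1 fwd=0
After 4 (visit(P)): cur=P back=2 fwd=0
After 5 (back): cur=L back=1 fwd=1
After 6 (visit(B)): cur=B back=2 fwd=0

B 2 0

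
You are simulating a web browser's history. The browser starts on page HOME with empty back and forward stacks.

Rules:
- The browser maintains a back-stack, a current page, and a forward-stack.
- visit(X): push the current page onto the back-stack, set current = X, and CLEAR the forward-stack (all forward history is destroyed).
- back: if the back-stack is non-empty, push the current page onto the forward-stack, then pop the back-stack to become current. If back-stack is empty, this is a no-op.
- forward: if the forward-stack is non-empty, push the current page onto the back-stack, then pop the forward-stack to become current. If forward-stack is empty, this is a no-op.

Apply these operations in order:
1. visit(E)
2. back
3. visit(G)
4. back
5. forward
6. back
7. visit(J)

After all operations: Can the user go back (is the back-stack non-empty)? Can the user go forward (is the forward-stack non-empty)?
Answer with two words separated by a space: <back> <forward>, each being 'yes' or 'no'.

Answer: yes no

Derivation:
After 1 (visit(E)): cur=E back=1 fwd=0
After 2 (back): cur=HOME back=0 fwd=1
After 3 (visit(G)): cur=G back=1 fwd=0
After 4 (back): cur=HOME back=0 fwd=1
After 5 (forward): cur=G back=1 fwd=0
After 6 (back): cur=HOME back=0 fwd=1
After 7 (visit(J)): cur=J back=1 fwd=0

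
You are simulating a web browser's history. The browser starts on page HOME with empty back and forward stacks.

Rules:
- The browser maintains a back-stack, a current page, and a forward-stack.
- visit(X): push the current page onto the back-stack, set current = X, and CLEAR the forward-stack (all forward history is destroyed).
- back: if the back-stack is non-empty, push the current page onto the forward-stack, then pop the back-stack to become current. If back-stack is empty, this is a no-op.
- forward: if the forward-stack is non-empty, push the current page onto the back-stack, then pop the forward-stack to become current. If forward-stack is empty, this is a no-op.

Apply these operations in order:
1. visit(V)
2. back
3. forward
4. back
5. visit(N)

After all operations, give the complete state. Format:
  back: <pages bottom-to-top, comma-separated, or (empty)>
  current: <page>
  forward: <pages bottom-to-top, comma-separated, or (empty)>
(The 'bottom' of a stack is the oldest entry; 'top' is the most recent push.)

Answer: back: HOME
current: N
forward: (empty)

Derivation:
After 1 (visit(V)): cur=V back=1 fwd=0
After 2 (back): cur=HOME back=0 fwd=1
After 3 (forward): cur=V back=1 fwd=0
After 4 (back): cur=HOME back=0 fwd=1
After 5 (visit(N)): cur=N back=1 fwd=0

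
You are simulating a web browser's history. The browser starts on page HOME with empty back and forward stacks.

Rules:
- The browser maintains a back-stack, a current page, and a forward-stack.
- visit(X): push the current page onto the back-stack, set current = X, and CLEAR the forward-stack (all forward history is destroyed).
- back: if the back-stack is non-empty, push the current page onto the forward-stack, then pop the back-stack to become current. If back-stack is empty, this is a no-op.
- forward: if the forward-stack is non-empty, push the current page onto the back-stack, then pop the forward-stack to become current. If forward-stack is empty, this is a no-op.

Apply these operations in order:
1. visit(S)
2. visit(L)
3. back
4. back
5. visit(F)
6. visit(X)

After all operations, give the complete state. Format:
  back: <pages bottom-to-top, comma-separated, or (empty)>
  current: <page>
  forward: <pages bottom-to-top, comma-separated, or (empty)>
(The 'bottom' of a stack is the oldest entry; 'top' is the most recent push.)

After 1 (visit(S)): cur=S back=1 fwd=0
After 2 (visit(L)): cur=L back=2 fwd=0
After 3 (back): cur=S back=1 fwd=1
After 4 (back): cur=HOME back=0 fwd=2
After 5 (visit(F)): cur=F back=1 fwd=0
After 6 (visit(X)): cur=X back=2 fwd=0

Answer: back: HOME,F
current: X
forward: (empty)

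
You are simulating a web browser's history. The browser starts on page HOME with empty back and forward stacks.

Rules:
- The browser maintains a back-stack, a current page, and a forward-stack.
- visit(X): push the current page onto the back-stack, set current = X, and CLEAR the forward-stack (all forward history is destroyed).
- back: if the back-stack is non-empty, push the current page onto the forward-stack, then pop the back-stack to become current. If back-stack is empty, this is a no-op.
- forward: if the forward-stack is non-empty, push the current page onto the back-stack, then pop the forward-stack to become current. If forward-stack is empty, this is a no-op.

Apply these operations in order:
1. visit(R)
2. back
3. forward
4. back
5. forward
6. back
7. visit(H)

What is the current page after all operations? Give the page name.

After 1 (visit(R)): cur=R back=1 fwd=0
After 2 (back): cur=HOME back=0 fwd=1
After 3 (forward): cur=R back=1 fwd=0
After 4 (back): cur=HOME back=0 fwd=1
After 5 (forward): cur=R back=1 fwd=0
After 6 (back): cur=HOME back=0 fwd=1
After 7 (visit(H)): cur=H back=1 fwd=0

Answer: H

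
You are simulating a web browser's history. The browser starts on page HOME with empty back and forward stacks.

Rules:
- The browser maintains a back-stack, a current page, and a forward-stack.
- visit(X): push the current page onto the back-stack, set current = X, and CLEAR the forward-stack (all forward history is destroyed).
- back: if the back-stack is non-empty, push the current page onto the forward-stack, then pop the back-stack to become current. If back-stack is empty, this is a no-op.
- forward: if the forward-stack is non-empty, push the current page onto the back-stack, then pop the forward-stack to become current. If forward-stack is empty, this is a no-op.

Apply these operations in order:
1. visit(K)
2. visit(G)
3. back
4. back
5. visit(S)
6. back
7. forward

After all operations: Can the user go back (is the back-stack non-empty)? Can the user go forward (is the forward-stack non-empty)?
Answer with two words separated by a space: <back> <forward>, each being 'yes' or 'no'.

Answer: yes no

Derivation:
After 1 (visit(K)): cur=K back=1 fwd=0
After 2 (visit(G)): cur=G back=2 fwd=0
After 3 (back): cur=K back=1 fwd=1
After 4 (back): cur=HOME back=0 fwd=2
After 5 (visit(S)): cur=S back=1 fwd=0
After 6 (back): cur=HOME back=0 fwd=1
After 7 (forward): cur=S back=1 fwd=0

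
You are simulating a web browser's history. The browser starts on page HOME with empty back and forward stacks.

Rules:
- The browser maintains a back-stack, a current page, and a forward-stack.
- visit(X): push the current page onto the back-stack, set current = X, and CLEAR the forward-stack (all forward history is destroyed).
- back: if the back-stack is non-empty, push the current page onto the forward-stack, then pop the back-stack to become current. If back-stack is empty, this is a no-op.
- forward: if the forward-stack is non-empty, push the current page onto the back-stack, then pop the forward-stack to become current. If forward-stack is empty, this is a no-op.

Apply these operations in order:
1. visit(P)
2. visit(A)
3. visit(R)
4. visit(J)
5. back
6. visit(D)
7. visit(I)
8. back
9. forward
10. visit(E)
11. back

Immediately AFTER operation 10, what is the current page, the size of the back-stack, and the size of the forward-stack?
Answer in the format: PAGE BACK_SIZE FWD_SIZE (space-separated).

After 1 (visit(P)): cur=P back=1 fwd=0
After 2 (visit(A)): cur=A back=2 fwd=0
After 3 (visit(R)): cur=R back=3 fwd=0
After 4 (visit(J)): cur=J back=4 fwd=0
After 5 (back): cur=R back=3 fwd=1
After 6 (visit(D)): cur=D back=4 fwd=0
After 7 (visit(I)): cur=I back=5 fwd=0
After 8 (back): cur=D back=4 fwd=1
After 9 (forward): cur=I back=5 fwd=0
After 10 (visit(E)): cur=E back=6 fwd=0

E 6 0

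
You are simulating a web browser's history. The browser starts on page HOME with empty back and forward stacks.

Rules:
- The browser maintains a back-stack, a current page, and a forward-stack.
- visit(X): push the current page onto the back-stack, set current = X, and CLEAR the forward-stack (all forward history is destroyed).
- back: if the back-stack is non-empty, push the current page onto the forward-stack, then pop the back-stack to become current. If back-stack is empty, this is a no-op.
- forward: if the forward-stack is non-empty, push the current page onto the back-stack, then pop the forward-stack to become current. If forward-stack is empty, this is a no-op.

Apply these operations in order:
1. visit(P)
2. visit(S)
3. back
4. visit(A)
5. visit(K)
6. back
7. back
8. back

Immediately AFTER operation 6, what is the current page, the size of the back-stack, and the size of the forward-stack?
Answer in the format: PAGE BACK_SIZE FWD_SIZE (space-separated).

After 1 (visit(P)): cur=P back=1 fwd=0
After 2 (visit(S)): cur=S back=2 fwd=0
After 3 (back): cur=P back=1 fwd=1
After 4 (visit(A)): cur=A back=2 fwd=0
After 5 (visit(K)): cur=K back=3 fwd=0
After 6 (back): cur=A back=2 fwd=1

A 2 1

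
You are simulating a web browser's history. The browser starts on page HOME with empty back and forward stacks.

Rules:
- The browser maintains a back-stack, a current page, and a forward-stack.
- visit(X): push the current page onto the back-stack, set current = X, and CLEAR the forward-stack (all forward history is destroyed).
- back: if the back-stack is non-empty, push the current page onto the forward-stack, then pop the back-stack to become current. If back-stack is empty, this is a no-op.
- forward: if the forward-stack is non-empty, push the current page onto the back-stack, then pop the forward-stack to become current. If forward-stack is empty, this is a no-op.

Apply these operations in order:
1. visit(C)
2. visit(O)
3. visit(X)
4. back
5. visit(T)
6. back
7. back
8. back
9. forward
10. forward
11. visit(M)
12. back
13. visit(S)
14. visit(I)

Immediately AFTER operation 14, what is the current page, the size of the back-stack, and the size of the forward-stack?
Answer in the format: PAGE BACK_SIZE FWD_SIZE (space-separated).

After 1 (visit(C)): cur=C back=1 fwd=0
After 2 (visit(O)): cur=O back=2 fwd=0
After 3 (visit(X)): cur=X back=3 fwd=0
After 4 (back): cur=O back=2 fwd=1
After 5 (visit(T)): cur=T back=3 fwd=0
After 6 (back): cur=O back=2 fwd=1
After 7 (back): cur=C back=1 fwd=2
After 8 (back): cur=HOME back=0 fwd=3
After 9 (forward): cur=C back=1 fwd=2
After 10 (forward): cur=O back=2 fwd=1
After 11 (visit(M)): cur=M back=3 fwd=0
After 12 (back): cur=O back=2 fwd=1
After 13 (visit(S)): cur=S back=3 fwd=0
After 14 (visit(I)): cur=I back=4 fwd=0

I 4 0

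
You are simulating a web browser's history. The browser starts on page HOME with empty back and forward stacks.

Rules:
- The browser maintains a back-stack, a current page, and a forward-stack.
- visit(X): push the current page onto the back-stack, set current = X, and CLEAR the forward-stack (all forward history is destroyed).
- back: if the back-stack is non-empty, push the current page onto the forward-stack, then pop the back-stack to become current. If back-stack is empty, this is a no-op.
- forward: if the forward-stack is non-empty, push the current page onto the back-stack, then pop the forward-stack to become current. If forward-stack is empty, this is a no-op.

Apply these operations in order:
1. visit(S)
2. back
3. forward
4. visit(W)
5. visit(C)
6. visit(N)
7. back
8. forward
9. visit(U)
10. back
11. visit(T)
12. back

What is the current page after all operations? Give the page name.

Answer: N

Derivation:
After 1 (visit(S)): cur=S back=1 fwd=0
After 2 (back): cur=HOME back=0 fwd=1
After 3 (forward): cur=S back=1 fwd=0
After 4 (visit(W)): cur=W back=2 fwd=0
After 5 (visit(C)): cur=C back=3 fwd=0
After 6 (visit(N)): cur=N back=4 fwd=0
After 7 (back): cur=C back=3 fwd=1
After 8 (forward): cur=N back=4 fwd=0
After 9 (visit(U)): cur=U back=5 fwd=0
After 10 (back): cur=N back=4 fwd=1
After 11 (visit(T)): cur=T back=5 fwd=0
After 12 (back): cur=N back=4 fwd=1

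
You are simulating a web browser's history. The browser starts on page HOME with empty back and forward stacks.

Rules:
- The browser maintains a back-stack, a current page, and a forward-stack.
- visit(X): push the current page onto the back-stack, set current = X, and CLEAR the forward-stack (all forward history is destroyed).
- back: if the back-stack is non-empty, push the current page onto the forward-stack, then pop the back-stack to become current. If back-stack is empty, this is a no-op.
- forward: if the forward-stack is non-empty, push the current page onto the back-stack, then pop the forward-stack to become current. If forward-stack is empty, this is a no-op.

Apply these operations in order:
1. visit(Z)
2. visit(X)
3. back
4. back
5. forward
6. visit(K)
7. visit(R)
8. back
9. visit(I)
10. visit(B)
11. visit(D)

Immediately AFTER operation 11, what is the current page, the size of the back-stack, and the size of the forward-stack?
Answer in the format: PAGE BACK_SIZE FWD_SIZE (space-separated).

After 1 (visit(Z)): cur=Z back=1 fwd=0
After 2 (visit(X)): cur=X back=2 fwd=0
After 3 (back): cur=Z back=1 fwd=1
After 4 (back): cur=HOME back=0 fwd=2
After 5 (forward): cur=Z back=1 fwd=1
After 6 (visit(K)): cur=K back=2 fwd=0
After 7 (visit(R)): cur=R back=3 fwd=0
After 8 (back): cur=K back=2 fwd=1
After 9 (visit(I)): cur=I back=3 fwd=0
After 10 (visit(B)): cur=B back=4 fwd=0
After 11 (visit(D)): cur=D back=5 fwd=0

D 5 0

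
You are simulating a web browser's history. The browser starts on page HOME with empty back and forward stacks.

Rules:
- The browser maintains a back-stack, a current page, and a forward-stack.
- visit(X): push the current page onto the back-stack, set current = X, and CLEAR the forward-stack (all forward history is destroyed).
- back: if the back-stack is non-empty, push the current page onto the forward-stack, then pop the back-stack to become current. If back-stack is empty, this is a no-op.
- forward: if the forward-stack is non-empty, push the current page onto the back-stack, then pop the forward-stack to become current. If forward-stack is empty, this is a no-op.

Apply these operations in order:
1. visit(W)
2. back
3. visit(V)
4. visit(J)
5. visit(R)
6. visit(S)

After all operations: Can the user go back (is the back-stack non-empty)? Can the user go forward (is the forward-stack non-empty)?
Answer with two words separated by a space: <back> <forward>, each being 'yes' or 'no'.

Answer: yes no

Derivation:
After 1 (visit(W)): cur=W back=1 fwd=0
After 2 (back): cur=HOME back=0 fwd=1
After 3 (visit(V)): cur=V back=1 fwd=0
After 4 (visit(J)): cur=J back=2 fwd=0
After 5 (visit(R)): cur=R back=3 fwd=0
After 6 (visit(S)): cur=S back=4 fwd=0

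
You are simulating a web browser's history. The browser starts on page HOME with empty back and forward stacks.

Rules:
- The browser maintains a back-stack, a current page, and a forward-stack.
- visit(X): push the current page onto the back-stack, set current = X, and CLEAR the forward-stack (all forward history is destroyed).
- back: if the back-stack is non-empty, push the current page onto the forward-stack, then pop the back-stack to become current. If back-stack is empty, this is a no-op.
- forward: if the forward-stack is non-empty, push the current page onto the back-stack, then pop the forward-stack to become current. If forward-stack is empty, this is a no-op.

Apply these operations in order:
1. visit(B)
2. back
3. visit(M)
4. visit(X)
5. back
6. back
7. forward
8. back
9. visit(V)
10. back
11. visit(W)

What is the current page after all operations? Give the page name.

After 1 (visit(B)): cur=B back=1 fwd=0
After 2 (back): cur=HOME back=0 fwd=1
After 3 (visit(M)): cur=M back=1 fwd=0
After 4 (visit(X)): cur=X back=2 fwd=0
After 5 (back): cur=M back=1 fwd=1
After 6 (back): cur=HOME back=0 fwd=2
After 7 (forward): cur=M back=1 fwd=1
After 8 (back): cur=HOME back=0 fwd=2
After 9 (visit(V)): cur=V back=1 fwd=0
After 10 (back): cur=HOME back=0 fwd=1
After 11 (visit(W)): cur=W back=1 fwd=0

Answer: W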